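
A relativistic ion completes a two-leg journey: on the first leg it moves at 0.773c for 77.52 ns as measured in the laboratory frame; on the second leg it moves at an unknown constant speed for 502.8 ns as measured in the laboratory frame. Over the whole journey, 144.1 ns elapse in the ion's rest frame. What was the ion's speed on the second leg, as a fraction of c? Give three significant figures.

β = 0.982

Leg 1: γ = 1/√(1 − 0.773²) = 1/√0.4025 = 1.576; τ_1 = 77.52/1.576 = 49.18 ns.
Leg 2: speed unknown; τ_2 = 502.8/γ_2.
Total proper time: 49.18 + τ_2 = 144.1, so τ_2 = 144.1 − 49.18 = 94.92 ns.
γ_2 = 502.8/94.92 = 5.297; β = √(1 − 1/γ²) = √0.9644.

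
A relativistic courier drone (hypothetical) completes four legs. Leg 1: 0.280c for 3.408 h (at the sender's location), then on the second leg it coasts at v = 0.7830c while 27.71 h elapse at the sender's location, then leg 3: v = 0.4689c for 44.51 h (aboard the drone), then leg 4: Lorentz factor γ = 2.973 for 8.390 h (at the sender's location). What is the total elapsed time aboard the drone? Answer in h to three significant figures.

Leg 1: γ = 1/√(1 − 0.280²) = 25/24 ≈ 1.042; τ_1 = 3.408/1.042 = 3.272 h.
Leg 2: γ = 1/√(1 − 0.7830²) = 1/√0.3869 = 1.608; τ_2 = 27.71/1.608 = 17.24 h.
Leg 3: 44.51 h is already measured aboard the drone.
Leg 4: γ = 2.973; τ_4 = 8.390/2.973 = 2.822 h.
Total: 3.272 + 17.24 + 44.51 + 2.822 h.

τ = 67.8 h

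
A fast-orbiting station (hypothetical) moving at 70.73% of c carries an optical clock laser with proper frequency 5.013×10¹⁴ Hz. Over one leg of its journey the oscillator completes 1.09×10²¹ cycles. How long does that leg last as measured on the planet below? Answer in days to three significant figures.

Δt = 35.6 days

β = 0.7073; γ = 1/√(1 − 0.7073²) = 1/√0.4997 = 1.415
Proper time for N cycles: τ = N/f = 1.09×10²¹/(5.013×10¹⁴) = 2.174×10⁶ s = 25.17 days.
Lab-frame duration Δt = γτ = 1.415 × 25.17 = 35.60 days.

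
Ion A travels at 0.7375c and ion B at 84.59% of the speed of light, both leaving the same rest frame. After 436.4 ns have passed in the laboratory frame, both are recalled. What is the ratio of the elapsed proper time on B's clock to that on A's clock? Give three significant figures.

τ_B/τ_A = 0.790

A: γ = 1/√(1 − 0.7375²) = 1/√0.4561 = 1.481. B: β = 0.8459; γ = 1/√(1 − 0.8459²) = 1/√0.2845 = 1.875.
τ_A/τ_B = γ_B/γ_A = 1.875/1.481 = 1.266, so τ_B/τ_A = 0.7897.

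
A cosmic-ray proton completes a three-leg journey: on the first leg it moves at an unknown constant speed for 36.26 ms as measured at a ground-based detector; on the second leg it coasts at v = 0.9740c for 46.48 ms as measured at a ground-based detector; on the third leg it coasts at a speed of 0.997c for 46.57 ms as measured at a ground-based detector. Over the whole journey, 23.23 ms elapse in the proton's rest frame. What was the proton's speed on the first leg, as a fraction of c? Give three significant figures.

Leg 1: speed unknown; τ_1 = 36.26/γ_1.
Leg 2: γ = 1/√(1 − 0.9740²) = 1/√0.05132 = 4.414; τ_2 = 46.48/4.414 = 10.53 ms.
Leg 3: γ = 1/√(1 − 0.997²) = 1/√0.005991 = 12.92; τ_3 = 46.57/12.92 = 3.605 ms.
Total proper time: τ_1 + 10.53 + 3.605 = 23.23, so τ_1 = 23.23 − 14.13 = 9.095 ms.
γ_1 = 36.26/9.095 = 3.987; β = √(1 − 1/γ²) = √0.9371.

β = 0.968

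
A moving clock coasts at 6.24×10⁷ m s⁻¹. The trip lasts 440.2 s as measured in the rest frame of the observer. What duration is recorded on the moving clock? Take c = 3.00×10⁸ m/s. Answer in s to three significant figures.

τ = 431 s

β = 6.24×10⁷/3.00×10⁸ = 0.2080; γ = 1/√(1 − 0.2080²) = 1.022
The interval measured in the rest frame of the observer is the dilated one; the clock on the moving clock measures the proper time τ = Δt/γ = 440.2/1.022 s.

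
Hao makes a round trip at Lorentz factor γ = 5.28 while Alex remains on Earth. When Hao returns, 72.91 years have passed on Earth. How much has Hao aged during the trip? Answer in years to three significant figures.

γ = 5.28
Hao's clock measures proper time along the trip: τ = Δt/γ = 72.91/5.280 years.

τ = 13.8 years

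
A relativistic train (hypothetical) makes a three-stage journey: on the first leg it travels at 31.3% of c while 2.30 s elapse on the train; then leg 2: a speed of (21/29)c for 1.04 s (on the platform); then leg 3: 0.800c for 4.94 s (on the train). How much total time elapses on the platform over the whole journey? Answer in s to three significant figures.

Leg 1: β = 0.313; γ = 1/√(1 − 0.313²) = 1/√0.9020 = 1.053; Δt_1 = 1.053 × 2.30 = 2.422 s.
Leg 2: 1.04 s is already measured on the platform.
Leg 3: γ = 1/√(1 − 0.800²) = 5/3 ≈ 1.667; Δt_3 = 1.667 × 4.94 = 8.233 s.
Total: 2.422 + 1.040 + 8.233 s.

Δt = 11.7 s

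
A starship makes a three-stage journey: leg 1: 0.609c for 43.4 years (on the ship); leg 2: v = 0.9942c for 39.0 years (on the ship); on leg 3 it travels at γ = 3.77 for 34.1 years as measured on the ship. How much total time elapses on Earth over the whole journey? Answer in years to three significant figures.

Δt = 546 years

Leg 1: γ = 1/√(1 − 0.609²) = 1/√0.6291 = 1.261; Δt_1 = 1.261 × 43.4 = 54.72 years.
Leg 2: γ = 1/√(1 − 0.9942²) = 1/√0.01157 = 9.298; Δt_2 = 9.298 × 39.0 = 362.6 years.
Leg 3: γ = 3.77; Δt_3 = 3.770 × 34.1 = 128.6 years.
Total: 54.72 + 362.6 + 128.6 years.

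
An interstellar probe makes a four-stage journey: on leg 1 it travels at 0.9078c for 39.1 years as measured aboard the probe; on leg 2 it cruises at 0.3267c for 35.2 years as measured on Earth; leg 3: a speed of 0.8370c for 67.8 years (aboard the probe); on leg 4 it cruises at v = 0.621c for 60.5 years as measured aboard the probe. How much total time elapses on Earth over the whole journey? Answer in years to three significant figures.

Δt = 330 years

Leg 1: γ = 1/√(1 − 0.9078²) = 1/√0.1759 = 2.384; Δt_1 = 2.384 × 39.1 = 93.23 years.
Leg 2: 35.2 years is already measured on Earth.
Leg 3: γ = 1/√(1 − 0.8370²) = 1/√0.2994 = 1.827; Δt_3 = 1.827 × 67.8 = 123.9 years.
Leg 4: γ = 1/√(1 − 0.621²) = 1/√0.6144 = 1.276; Δt_4 = 1.276 × 60.5 = 77.19 years.
Total: 93.23 + 35.20 + 123.9 + 77.19 years.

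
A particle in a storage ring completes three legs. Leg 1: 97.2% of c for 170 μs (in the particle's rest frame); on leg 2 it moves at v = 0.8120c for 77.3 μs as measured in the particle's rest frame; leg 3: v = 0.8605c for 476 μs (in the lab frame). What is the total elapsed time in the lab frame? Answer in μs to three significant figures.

Δt = 1330 μs

Leg 1: β = 0.972; γ = 1/√(1 − 0.972²) = 1/√0.05522 = 4.256; Δt_1 = 4.256 × 170 = 723.5 μs.
Leg 2: γ = 1/√(1 − 0.8120²) = 1/√0.3407 = 1.713; Δt_2 = 1.713 × 77.3 = 132.4 μs.
Leg 3: 476 μs is already measured in the lab frame.
Total: 723.5 + 132.4 + 476.0 μs.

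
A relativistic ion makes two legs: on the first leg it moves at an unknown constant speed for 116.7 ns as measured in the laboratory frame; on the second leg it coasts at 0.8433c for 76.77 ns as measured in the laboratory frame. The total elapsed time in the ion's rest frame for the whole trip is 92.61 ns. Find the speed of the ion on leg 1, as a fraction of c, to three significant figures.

Leg 1: speed unknown; τ_1 = 116.7/γ_1.
Leg 2: γ = 1/√(1 − 0.8433²) = 1/√0.2888 = 1.861; τ_2 = 76.77/1.861 = 41.26 ns.
Total proper time: τ_1 + 41.26 = 92.61, so τ_1 = 92.61 − 41.26 = 51.35 ns.
γ_1 = 116.7/51.35 = 2.273; β = √(1 − 1/γ²) = √0.8064.

β = 0.898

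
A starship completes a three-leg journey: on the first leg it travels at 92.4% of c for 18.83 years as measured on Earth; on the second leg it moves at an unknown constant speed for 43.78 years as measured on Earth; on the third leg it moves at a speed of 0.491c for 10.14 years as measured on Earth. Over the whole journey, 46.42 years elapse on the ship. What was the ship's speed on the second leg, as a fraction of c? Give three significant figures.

Leg 1: β = 0.924; γ = 1/√(1 − 0.924²) = 1/√0.1462 = 2.615; τ_1 = 18.83/2.615 = 7.200 years.
Leg 2: speed unknown; τ_2 = 43.78/γ_2.
Leg 3: γ = 1/√(1 − 0.491²) = 1/√0.7589 = 1.148; τ_3 = 10.14/1.148 = 8.834 years.
Total proper time: 7.200 + τ_2 + 8.834 = 46.42, so τ_2 = 46.42 − 16.03 = 30.39 years.
γ_2 = 43.78/30.39 = 1.441; β = √(1 − 1/γ²) = √0.5183.

β = 0.720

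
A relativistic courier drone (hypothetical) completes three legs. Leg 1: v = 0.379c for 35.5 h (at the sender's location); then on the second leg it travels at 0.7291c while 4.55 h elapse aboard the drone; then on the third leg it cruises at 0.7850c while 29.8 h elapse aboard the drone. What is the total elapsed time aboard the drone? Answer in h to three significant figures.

τ = 67.2 h

Leg 1: γ = 1/√(1 − 0.379²) = 1/√0.8564 = 1.081; τ_1 = 35.5/1.081 = 32.85 h.
Leg 2: 4.55 h is already measured aboard the drone.
Leg 3: 29.8 h is already measured aboard the drone.
Total: 32.85 + 4.550 + 29.80 h.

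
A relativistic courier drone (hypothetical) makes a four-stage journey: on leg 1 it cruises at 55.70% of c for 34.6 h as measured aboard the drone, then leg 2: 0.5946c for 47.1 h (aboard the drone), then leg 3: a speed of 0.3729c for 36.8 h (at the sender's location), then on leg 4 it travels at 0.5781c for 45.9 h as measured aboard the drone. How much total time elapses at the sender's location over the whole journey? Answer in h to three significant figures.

Δt = 193 h

Leg 1: β = 0.5570; γ = 1/√(1 − 0.5570²) = 1/√0.6898 = 1.204; Δt_1 = 1.204 × 34.6 = 41.66 h.
Leg 2: γ = 1/√(1 − 0.5946²) = 1/√0.6465 = 1.244; Δt_2 = 1.244 × 47.1 = 58.58 h.
Leg 3: 36.8 h is already measured at the sender's location.
Leg 4: γ = 1/√(1 − 0.5781²) = 1/√0.6658 = 1.226; Δt_4 = 1.226 × 45.9 = 56.25 h.
Total: 41.66 + 58.58 + 36.80 + 56.25 h.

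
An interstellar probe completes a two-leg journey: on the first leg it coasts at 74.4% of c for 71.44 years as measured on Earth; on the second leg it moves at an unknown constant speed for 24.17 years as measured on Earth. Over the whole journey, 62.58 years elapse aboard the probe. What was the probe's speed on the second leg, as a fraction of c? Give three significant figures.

β = 0.789

Leg 1: β = 0.744; γ = 1/√(1 − 0.744²) = 1/√0.4465 = 1.497; τ_1 = 71.44/1.497 = 47.73 years.
Leg 2: speed unknown; τ_2 = 24.17/γ_2.
Total proper time: 47.73 + τ_2 = 62.58, so τ_2 = 62.58 − 47.73 = 14.85 years.
γ_2 = 24.17/14.85 = 1.628; β = √(1 − 1/γ²) = √0.6228.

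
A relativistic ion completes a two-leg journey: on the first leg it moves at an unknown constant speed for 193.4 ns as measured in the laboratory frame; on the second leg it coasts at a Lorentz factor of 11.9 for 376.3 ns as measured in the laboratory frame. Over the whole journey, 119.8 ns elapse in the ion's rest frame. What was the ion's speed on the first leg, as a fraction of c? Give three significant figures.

Leg 1: speed unknown; τ_1 = 193.4/γ_1.
Leg 2: γ = 11.9; τ_2 = 376.3/11.90 = 31.62 ns.
Total proper time: τ_1 + 31.62 = 119.8, so τ_1 = 119.8 − 31.62 = 88.18 ns.
γ_1 = 193.4/88.18 = 2.193; β = √(1 − 1/γ²) = √0.7921.

β = 0.890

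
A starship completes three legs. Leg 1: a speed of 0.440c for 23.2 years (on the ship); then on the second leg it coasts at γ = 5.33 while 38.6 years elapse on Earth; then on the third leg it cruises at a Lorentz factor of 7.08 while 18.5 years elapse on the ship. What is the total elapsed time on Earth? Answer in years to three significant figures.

Δt = 195 years

Leg 1: γ = 1/√(1 − 0.440²) = 1/√0.8064 = 1.114; Δt_1 = 1.114 × 23.2 = 25.84 years.
Leg 2: 38.6 years is already measured on Earth.
Leg 3: γ = 7.08; Δt_3 = 7.080 × 18.5 = 131.0 years.
Total: 25.84 + 38.60 + 131.0 years.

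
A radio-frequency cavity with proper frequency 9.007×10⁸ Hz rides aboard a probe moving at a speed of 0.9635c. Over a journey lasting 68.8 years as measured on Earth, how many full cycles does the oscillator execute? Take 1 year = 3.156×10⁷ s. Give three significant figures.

γ = 1/√(1 − 0.9635²) = 1/√0.07167 = 3.735
The oscillator's own cycle count is N = f × τ where τ is the proper time aboard the probe. τ = Δt/γ = 68.8/3.735 = 18.42 years = 5.813×10⁸ s.
N = 9.007×10⁸ × 5.813×10⁸ = 5.236×10¹⁷.

N = 5.24×10¹⁷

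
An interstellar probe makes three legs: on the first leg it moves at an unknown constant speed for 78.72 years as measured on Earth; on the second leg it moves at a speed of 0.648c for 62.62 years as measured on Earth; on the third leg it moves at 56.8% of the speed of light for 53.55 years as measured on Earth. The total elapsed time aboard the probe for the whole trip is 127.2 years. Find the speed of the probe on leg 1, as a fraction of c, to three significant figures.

β = 0.893

Leg 1: speed unknown; τ_1 = 78.72/γ_1.
Leg 2: γ = 1/√(1 − 0.648²) = 1/√0.5801 = 1.313; τ_2 = 62.62/1.313 = 47.69 years.
Leg 3: β = 0.568; γ = 1/√(1 − 0.568²) = 1/√0.6774 = 1.215; τ_3 = 53.55/1.215 = 44.07 years.
Total proper time: τ_1 + 47.69 + 44.07 = 127.2, so τ_1 = 127.2 − 91.77 = 35.43 years.
γ_1 = 78.72/35.43 = 2.222; β = √(1 − 1/γ²) = √0.7974.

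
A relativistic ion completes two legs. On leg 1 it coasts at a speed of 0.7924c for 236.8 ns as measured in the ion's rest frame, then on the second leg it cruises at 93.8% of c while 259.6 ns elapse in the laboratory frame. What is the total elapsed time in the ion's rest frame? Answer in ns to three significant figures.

Leg 1: 236.8 ns is already measured in the ion's rest frame.
Leg 2: β = 0.938; γ = 1/√(1 − 0.938²) = 1/√0.1202 = 2.885; τ_2 = 259.6/2.885 = 89.99 ns.
Total: 236.8 + 89.99 ns.

τ = 327 ns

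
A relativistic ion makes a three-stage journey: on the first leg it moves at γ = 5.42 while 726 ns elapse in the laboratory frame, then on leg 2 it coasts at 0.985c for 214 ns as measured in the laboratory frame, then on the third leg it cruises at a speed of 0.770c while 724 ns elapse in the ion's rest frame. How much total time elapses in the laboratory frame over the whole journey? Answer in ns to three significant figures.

Leg 1: 726 ns is already measured in the laboratory frame.
Leg 2: 214 ns is already measured in the laboratory frame.
Leg 3: γ = 1/√(1 − 0.770²) = 1/√0.4071 = 1.567; Δt_3 = 1.567 × 724 = 1135 ns.
Total: 726.0 + 214.0 + 1135 ns.

Δt = 2070 ns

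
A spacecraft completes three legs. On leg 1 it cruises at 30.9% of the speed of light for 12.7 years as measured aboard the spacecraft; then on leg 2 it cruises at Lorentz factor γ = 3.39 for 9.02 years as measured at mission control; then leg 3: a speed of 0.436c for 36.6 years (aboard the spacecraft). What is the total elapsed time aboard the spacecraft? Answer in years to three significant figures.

Leg 1: 12.7 years is already measured aboard the spacecraft.
Leg 2: γ = 3.39; τ_2 = 9.02/3.390 = 2.661 years.
Leg 3: 36.6 years is already measured aboard the spacecraft.
Total: 12.70 + 2.661 + 36.60 years.

τ = 52.0 years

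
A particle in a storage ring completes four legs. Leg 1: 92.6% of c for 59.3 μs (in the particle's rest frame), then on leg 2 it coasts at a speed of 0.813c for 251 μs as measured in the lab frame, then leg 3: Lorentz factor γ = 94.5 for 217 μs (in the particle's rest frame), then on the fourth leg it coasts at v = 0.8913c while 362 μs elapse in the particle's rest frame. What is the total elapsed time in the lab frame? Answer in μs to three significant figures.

Δt = 2.17×10⁴ μs

Leg 1: β = 0.926; γ = 1/√(1 − 0.926²) = 1/√0.1425 = 2.649; Δt_1 = 2.649 × 59.3 = 157.1 μs.
Leg 2: 251 μs is already measured in the lab frame.
Leg 3: γ = 94.5; Δt_3 = 94.50 × 217 = 2.051×10⁴ μs.
Leg 4: γ = 1/√(1 − 0.8913²) = 1/√0.2056 = 2.205; Δt_4 = 2.205 × 362 = 798.4 μs.
Total: 157.1 + 251.0 + 2.051×10⁴ + 798.4 μs.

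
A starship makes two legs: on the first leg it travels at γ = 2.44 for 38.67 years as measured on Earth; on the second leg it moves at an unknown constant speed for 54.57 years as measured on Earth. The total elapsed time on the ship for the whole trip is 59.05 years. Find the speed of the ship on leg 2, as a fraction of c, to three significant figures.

β = 0.611

Leg 1: γ = 2.44; τ_1 = 38.67/2.440 = 15.85 years.
Leg 2: speed unknown; τ_2 = 54.57/γ_2.
Total proper time: 15.85 + τ_2 = 59.05, so τ_2 = 59.05 − 15.85 = 43.20 years.
γ_2 = 54.57/43.20 = 1.263; β = √(1 − 1/γ²) = √0.3733.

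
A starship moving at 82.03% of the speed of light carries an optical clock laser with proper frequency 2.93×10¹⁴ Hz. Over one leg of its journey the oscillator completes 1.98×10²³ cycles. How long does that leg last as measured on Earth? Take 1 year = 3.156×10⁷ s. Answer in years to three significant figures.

β = 0.8203; γ = 1/√(1 − 0.8203²) = 1/√0.3271 = 1.748
Proper time for N cycles: τ = N/f = 1.98×10²³/(2.93×10¹⁴) = 6.758×10⁸ s = 21.41 years.
Lab-frame duration Δt = γτ = 1.748 × 21.41 = 37.44 years.

Δt = 37.4 years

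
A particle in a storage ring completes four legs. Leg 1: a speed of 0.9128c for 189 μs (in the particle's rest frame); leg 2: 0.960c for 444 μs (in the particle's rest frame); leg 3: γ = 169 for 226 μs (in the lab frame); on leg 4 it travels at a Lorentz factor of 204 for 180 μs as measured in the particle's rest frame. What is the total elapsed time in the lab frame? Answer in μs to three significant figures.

Leg 1: γ = 1/√(1 − 0.9128²) = 1/√0.1668 = 2.449; Δt_1 = 2.449 × 189 = 462.8 μs.
Leg 2: γ = 1/√(1 − 0.960²) = 25/7 ≈ 3.571; Δt_2 = 3.571 × 444 = 1586 μs.
Leg 3: 226 μs is already measured in the lab frame.
Leg 4: γ = 204; Δt_4 = 204.0 × 180 = 3.672×10⁴ μs.
Total: 462.8 + 1586 + 226.0 + 3.672×10⁴ μs.

Δt = 3.90×10⁴ μs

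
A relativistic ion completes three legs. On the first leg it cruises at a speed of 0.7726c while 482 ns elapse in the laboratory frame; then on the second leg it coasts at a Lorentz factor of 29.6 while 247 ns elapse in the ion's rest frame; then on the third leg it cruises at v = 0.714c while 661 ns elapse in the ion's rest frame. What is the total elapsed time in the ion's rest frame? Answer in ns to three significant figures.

τ = 1210 ns

Leg 1: γ = 1/√(1 − 0.7726²) = 1/√0.4031 = 1.575; τ_1 = 482/1.575 = 306.0 ns.
Leg 2: 247 ns is already measured in the ion's rest frame.
Leg 3: 661 ns is already measured in the ion's rest frame.
Total: 306.0 + 247.0 + 661.0 ns.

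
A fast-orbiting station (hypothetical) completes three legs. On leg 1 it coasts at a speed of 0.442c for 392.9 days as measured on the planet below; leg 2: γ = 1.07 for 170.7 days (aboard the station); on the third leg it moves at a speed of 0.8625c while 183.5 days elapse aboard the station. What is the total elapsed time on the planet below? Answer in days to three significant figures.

Δt = 938 days

Leg 1: 392.9 days is already measured on the planet below.
Leg 2: γ = 1.07; Δt_2 = 1.070 × 170.7 = 182.6 days.
Leg 3: γ = 1/√(1 − 0.8625²) = 1/√0.2561 = 1.976; Δt_3 = 1.976 × 183.5 = 362.6 days.
Total: 392.9 + 182.6 + 362.6 days.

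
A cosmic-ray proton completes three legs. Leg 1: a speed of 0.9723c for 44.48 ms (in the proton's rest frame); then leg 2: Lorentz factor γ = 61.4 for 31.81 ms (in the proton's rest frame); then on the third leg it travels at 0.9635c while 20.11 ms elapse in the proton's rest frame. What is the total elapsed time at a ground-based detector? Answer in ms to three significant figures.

Δt = 2220 ms

Leg 1: γ = 1/√(1 − 0.9723²) = 1/√0.05463 = 4.278; Δt_1 = 4.278 × 44.48 = 190.3 ms.
Leg 2: γ = 61.4; Δt_2 = 61.40 × 31.81 = 1953 ms.
Leg 3: γ = 1/√(1 − 0.9635²) = 1/√0.07167 = 3.735; Δt_3 = 3.735 × 20.11 = 75.12 ms.
Total: 190.3 + 1953 + 75.12 ms.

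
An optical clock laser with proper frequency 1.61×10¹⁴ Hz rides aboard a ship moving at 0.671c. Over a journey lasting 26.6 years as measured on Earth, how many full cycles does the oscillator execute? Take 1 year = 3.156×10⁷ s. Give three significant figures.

N = 1.00×10²³

γ = 1/√(1 − 0.671²) = 1/√0.5498 = 1.349
The oscillator's own cycle count is N = f × τ where τ is the proper time on the ship. τ = Δt/γ = 26.6/1.349 = 19.72 years = 6.225×10⁸ s.
N = 1.61×10¹⁴ × 6.225×10⁸ = 1.002×10²³.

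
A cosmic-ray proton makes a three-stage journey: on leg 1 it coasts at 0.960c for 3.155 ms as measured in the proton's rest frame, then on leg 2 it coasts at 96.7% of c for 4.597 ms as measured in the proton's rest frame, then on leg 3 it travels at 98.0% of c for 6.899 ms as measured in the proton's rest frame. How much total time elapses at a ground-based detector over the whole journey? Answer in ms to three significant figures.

Δt = 64.0 ms

Leg 1: γ = 1/√(1 − 0.960²) = 25/7 ≈ 3.571; Δt_1 = 3.571 × 3.155 = 11.27 ms.
Leg 2: β = 0.967; γ = 1/√(1 − 0.967²) = 1/√0.06491 = 3.925; Δt_2 = 3.925 × 4.597 = 18.04 ms.
Leg 3: β = 0.980; γ = 1/√(1 − 0.980²) = 1/√0.03960 = 5.025; Δt_3 = 5.025 × 6.899 = 34.67 ms.
Total: 11.27 + 18.04 + 34.67 ms.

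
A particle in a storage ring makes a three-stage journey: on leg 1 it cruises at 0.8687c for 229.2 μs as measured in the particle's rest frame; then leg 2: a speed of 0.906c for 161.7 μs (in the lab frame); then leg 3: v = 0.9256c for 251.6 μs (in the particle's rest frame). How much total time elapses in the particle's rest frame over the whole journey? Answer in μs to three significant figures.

Leg 1: 229.2 μs is already measured in the particle's rest frame.
Leg 2: γ = 1/√(1 − 0.906²) = 1/√0.1792 = 2.363; τ_2 = 161.7/2.363 = 68.44 μs.
Leg 3: 251.6 μs is already measured in the particle's rest frame.
Total: 229.2 + 68.44 + 251.6 μs.

τ = 549 μs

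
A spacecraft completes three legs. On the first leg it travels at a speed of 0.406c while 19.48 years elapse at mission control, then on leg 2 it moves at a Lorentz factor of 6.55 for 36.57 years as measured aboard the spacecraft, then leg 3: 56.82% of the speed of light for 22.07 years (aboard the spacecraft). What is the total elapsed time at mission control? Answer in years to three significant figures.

Leg 1: 19.48 years is already measured at mission control.
Leg 2: γ = 6.55; Δt_2 = 6.550 × 36.57 = 239.5 years.
Leg 3: β = 0.5682; γ = 1/√(1 − 0.5682²) = 1/√0.6771 = 1.215; Δt_3 = 1.215 × 22.07 = 26.82 years.
Total: 19.48 + 239.5 + 26.82 years.

Δt = 286 years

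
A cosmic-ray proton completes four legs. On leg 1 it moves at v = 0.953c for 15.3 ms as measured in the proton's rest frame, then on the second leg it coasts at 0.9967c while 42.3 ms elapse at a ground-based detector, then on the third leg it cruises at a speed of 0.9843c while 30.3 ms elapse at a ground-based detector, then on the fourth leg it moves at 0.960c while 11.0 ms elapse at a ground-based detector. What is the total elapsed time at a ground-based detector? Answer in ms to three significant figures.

Δt = 134 ms

Leg 1: γ = 1/√(1 − 0.953²) = 1/√0.09179 = 3.301; Δt_1 = 3.301 × 15.3 = 50.50 ms.
Leg 2: 42.3 ms is already measured at a ground-based detector.
Leg 3: 30.3 ms is already measured at a ground-based detector.
Leg 4: 11.0 ms is already measured at a ground-based detector.
Total: 50.50 + 42.30 + 30.30 + 11.00 ms.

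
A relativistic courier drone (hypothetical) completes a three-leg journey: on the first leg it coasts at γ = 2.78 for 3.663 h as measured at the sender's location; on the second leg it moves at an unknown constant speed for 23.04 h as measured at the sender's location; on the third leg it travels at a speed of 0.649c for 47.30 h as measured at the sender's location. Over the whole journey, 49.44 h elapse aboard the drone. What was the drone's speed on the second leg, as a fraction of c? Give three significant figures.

β = 0.850

Leg 1: γ = 2.78; τ_1 = 3.663/2.780 = 1.318 h.
Leg 2: speed unknown; τ_2 = 23.04/γ_2.
Leg 3: γ = 1/√(1 − 0.649²) = 1/√0.5788 = 1.314; τ_3 = 47.30/1.314 = 35.99 h.
Total proper time: 1.318 + τ_2 + 35.99 = 49.44, so τ_2 = 49.44 − 37.30 = 12.14 h.
γ_2 = 23.04/12.14 = 1.898; β = √(1 − 1/γ²) = √0.7225.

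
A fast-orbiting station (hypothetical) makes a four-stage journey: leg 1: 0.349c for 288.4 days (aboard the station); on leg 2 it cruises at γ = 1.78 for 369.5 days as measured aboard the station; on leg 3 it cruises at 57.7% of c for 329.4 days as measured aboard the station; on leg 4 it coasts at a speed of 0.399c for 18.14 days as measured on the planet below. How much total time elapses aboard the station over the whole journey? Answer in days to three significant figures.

τ = 1000 days

Leg 1: 288.4 days is already measured aboard the station.
Leg 2: 369.5 days is already measured aboard the station.
Leg 3: 329.4 days is already measured aboard the station.
Leg 4: γ = 1/√(1 − 0.399²) = 1/√0.8408 = 1.091; τ_4 = 18.14/1.091 = 16.63 days.
Total: 288.4 + 369.5 + 329.4 + 16.63 days.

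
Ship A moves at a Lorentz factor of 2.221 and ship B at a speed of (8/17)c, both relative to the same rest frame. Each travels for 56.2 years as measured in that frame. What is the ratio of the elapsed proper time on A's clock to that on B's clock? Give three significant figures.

A: γ = 2.221. B: γ = 1/√(1 − (8/17)²) = 17/15 ≈ 1.133.
τ_A/τ_B = γ_B/γ_A = 1.133/2.221 = 0.5103, so τ_A/τ_B = 0.5103.

τ_A/τ_B = 0.510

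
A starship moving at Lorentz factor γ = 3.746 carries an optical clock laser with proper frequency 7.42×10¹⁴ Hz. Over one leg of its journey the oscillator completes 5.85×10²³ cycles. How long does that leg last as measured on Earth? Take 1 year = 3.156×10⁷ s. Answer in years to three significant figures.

γ = 3.746
Proper time for N cycles: τ = N/f = 5.85×10²³/(7.42×10¹⁴) = 7.884×10⁸ s = 24.98 years.
Lab-frame duration Δt = γτ = 3.746 × 24.98 = 93.58 years.

Δt = 93.6 years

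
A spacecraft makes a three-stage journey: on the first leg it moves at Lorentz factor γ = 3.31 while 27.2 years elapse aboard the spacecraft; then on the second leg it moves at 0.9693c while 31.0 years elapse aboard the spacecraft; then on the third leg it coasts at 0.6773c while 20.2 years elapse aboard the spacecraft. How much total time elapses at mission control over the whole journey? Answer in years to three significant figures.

Δt = 244 years

Leg 1: γ = 3.31; Δt_1 = 3.310 × 27.2 = 90.03 years.
Leg 2: γ = 1/√(1 − 0.9693²) = 1/√0.06046 = 4.067; Δt_2 = 4.067 × 31.0 = 126.1 years.
Leg 3: γ = 1/√(1 − 0.6773²) = 1/√0.5413 = 1.359; Δt_3 = 1.359 × 20.2 = 27.46 years.
Total: 90.03 + 126.1 + 27.46 years.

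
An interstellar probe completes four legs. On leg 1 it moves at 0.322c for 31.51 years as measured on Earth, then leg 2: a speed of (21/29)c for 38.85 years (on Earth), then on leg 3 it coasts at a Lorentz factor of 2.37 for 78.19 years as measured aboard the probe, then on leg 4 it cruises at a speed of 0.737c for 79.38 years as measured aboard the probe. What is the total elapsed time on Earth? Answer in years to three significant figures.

Leg 1: 31.51 years is already measured on Earth.
Leg 2: 38.85 years is already measured on Earth.
Leg 3: γ = 2.37; Δt_3 = 2.370 × 78.19 = 185.3 years.
Leg 4: γ = 1/√(1 − 0.737²) = 1/√0.4568 = 1.480; Δt_4 = 1.480 × 79.38 = 117.4 years.
Total: 31.51 + 38.85 + 185.3 + 117.4 years.

Δt = 373 years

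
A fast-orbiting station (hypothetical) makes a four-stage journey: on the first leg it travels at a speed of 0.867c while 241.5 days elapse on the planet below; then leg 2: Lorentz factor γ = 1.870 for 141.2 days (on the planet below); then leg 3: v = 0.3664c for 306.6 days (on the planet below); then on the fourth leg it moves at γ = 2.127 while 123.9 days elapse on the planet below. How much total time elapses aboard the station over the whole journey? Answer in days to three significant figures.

τ = 539 days

Leg 1: γ = 1/√(1 − 0.867²) = 1/√0.2483 = 2.007; τ_1 = 241.5/2.007 = 120.3 days.
Leg 2: γ = 1.870; τ_2 = 141.2/1.870 = 75.51 days.
Leg 3: γ = 1/√(1 − 0.3664²) = 1/√0.8658 = 1.075; τ_3 = 306.6/1.075 = 285.3 days.
Leg 4: γ = 2.127; τ_4 = 123.9/2.127 = 58.25 days.
Total: 120.3 + 75.51 + 285.3 + 58.25 days.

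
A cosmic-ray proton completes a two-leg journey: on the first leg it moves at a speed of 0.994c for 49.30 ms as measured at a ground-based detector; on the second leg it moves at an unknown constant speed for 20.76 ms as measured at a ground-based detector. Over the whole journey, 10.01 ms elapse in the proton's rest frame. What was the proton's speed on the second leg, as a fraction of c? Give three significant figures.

β = 0.975

Leg 1: γ = 1/√(1 − 0.994²) = 1/√0.01196 = 9.142; τ_1 = 49.30/9.142 = 5.392 ms.
Leg 2: speed unknown; τ_2 = 20.76/γ_2.
Total proper time: 5.392 + τ_2 = 10.01, so τ_2 = 10.01 − 5.392 = 4.618 ms.
γ_2 = 20.76/4.618 = 4.496; β = √(1 − 1/γ²) = √0.9505.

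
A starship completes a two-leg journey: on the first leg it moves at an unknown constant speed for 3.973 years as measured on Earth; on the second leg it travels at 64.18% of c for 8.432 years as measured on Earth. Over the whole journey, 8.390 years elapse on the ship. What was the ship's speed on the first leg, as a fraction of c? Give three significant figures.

Leg 1: speed unknown; τ_1 = 3.973/γ_1.
Leg 2: β = 0.6418; γ = 1/√(1 − 0.6418²) = 1/√0.5881 = 1.304; τ_2 = 8.432/1.304 = 6.466 years.
Total proper time: τ_1 + 6.466 = 8.390, so τ_1 = 8.390 − 6.466 = 1.924 years.
γ_1 = 3.973/1.924 = 2.065; β = √(1 − 1/γ²) = √0.7655.

β = 0.875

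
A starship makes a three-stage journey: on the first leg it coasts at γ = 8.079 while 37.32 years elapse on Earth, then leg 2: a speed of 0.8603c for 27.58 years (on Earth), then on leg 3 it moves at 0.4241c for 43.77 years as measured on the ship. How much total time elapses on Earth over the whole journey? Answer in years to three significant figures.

Leg 1: 37.32 years is already measured on Earth.
Leg 2: 27.58 years is already measured on Earth.
Leg 3: γ = 1/√(1 − 0.4241²) = 1/√0.8201 = 1.104; Δt_3 = 1.104 × 43.77 = 48.33 years.
Total: 37.32 + 27.58 + 48.33 years.

Δt = 113 years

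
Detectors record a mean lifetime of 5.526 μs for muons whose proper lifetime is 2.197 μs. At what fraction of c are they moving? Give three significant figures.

β = 0.918

γ = Δt/τ₀ = 5.526/2.197 = 2.515
β = √(1 − 1/γ²) = √(1 − 0.1581) = √0.8419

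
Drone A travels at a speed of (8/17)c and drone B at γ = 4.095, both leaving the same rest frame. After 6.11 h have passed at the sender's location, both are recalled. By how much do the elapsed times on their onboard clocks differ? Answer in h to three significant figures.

|τ_A − τ_B| = 3.90 h

A: γ = 1/√(1 − (8/17)²) = 17/15 ≈ 1.133; τ_A = 6.11/1.133 = 5.391 h.
B: γ = 4.095; τ_B = 6.11/4.095 = 1.492 h.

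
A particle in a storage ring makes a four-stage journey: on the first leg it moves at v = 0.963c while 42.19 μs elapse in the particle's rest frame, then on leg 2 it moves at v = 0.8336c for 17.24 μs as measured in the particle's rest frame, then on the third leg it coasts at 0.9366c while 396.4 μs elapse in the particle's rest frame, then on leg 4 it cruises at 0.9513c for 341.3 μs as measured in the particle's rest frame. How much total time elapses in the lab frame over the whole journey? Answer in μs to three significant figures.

Leg 1: γ = 1/√(1 − 0.963²) = 1/√0.07263 = 3.711; Δt_1 = 3.711 × 42.19 = 156.5 μs.
Leg 2: γ = 1/√(1 − 0.8336²) = 1/√0.3051 = 1.810; Δt_2 = 1.810 × 17.24 = 31.21 μs.
Leg 3: γ = 1/√(1 − 0.9366²) = 1/√0.1228 = 2.854; Δt_3 = 2.854 × 396.4 = 1131 μs.
Leg 4: γ = 1/√(1 − 0.9513²) = 1/√0.09503 = 3.244; Δt_4 = 3.244 × 341.3 = 1107 μs.
Total: 156.5 + 31.21 + 1131 + 1107 μs.

Δt = 2430 μs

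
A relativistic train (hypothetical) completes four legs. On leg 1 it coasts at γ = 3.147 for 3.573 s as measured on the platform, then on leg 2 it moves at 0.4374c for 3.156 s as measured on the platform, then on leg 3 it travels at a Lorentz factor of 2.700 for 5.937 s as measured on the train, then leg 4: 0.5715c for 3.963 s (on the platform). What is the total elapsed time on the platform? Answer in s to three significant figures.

Δt = 26.7 s

Leg 1: 3.573 s is already measured on the platform.
Leg 2: 3.156 s is already measured on the platform.
Leg 3: γ = 2.700; Δt_3 = 2.700 × 5.937 = 16.03 s.
Leg 4: 3.963 s is already measured on the platform.
Total: 3.573 + 3.156 + 16.03 + 3.963 s.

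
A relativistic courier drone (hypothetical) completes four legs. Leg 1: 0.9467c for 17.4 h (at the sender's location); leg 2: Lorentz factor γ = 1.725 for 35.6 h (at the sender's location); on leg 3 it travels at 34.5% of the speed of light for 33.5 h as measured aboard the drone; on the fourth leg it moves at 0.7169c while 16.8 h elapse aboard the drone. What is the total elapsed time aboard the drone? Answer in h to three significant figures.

Leg 1: γ = 1/√(1 − 0.9467²) = 1/√0.1038 = 3.104; τ_1 = 17.4/3.104 = 5.605 h.
Leg 2: γ = 1.725; τ_2 = 35.6/1.725 = 20.64 h.
Leg 3: 33.5 h is already measured aboard the drone.
Leg 4: 16.8 h is already measured aboard the drone.
Total: 5.605 + 20.64 + 33.50 + 16.80 h.

τ = 76.5 h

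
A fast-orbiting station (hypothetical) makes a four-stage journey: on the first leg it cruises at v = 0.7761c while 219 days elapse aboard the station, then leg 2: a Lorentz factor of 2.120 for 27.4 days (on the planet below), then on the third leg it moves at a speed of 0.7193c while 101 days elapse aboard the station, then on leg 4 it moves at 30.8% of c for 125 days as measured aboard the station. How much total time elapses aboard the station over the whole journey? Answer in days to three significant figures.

Leg 1: 219 days is already measured aboard the station.
Leg 2: γ = 2.120; τ_2 = 27.4/2.120 = 12.92 days.
Leg 3: 101 days is already measured aboard the station.
Leg 4: 125 days is already measured aboard the station.
Total: 219.0 + 12.92 + 101.0 + 125.0 days.

τ = 458 days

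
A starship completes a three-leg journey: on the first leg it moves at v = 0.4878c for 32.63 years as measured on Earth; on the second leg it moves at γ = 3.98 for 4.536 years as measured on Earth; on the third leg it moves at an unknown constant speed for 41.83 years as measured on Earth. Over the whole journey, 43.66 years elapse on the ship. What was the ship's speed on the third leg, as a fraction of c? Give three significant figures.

β = 0.942

Leg 1: γ = 1/√(1 − 0.4878²) = 1/√0.7621 = 1.146; τ_1 = 32.63/1.146 = 28.48 years.
Leg 2: γ = 3.98; τ_2 = 4.536/3.980 = 1.140 years.
Leg 3: speed unknown; τ_3 = 41.83/γ_3.
Total proper time: 28.48 + 1.140 + τ_3 = 43.66, so τ_3 = 43.66 − 29.62 = 14.04 years.
γ_3 = 41.83/14.04 = 2.980; β = √(1 − 1/γ²) = √0.8874.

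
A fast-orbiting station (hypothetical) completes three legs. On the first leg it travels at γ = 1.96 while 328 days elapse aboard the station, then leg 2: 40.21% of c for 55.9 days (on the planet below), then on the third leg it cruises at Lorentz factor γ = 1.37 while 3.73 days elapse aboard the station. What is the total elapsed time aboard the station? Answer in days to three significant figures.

Leg 1: 328 days is already measured aboard the station.
Leg 2: β = 0.4021; γ = 1/√(1 − 0.4021²) = 1/√0.8383 = 1.092; τ_2 = 55.9/1.092 = 51.18 days.
Leg 3: 3.73 days is already measured aboard the station.
Total: 328.0 + 51.18 + 3.730 days.

τ = 383 days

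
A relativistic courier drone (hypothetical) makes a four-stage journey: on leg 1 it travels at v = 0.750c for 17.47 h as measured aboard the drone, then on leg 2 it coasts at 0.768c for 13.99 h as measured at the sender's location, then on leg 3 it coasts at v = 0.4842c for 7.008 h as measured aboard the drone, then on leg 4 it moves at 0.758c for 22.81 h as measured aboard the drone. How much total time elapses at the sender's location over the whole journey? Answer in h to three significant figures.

Δt = 83.4 h

Leg 1: γ = 1/√(1 − 0.750²) = 1/√0.4375 = 1.512; Δt_1 = 1.512 × 17.47 = 26.41 h.
Leg 2: 13.99 h is already measured at the sender's location.
Leg 3: γ = 1/√(1 − 0.4842²) = 1/√0.7656 = 1.143; Δt_3 = 1.143 × 7.008 = 8.010 h.
Leg 4: γ = 1/√(1 − 0.758²) = 1/√0.4254 = 1.533; Δt_4 = 1.533 × 22.81 = 34.97 h.
Total: 26.41 + 13.99 + 8.010 + 34.97 h.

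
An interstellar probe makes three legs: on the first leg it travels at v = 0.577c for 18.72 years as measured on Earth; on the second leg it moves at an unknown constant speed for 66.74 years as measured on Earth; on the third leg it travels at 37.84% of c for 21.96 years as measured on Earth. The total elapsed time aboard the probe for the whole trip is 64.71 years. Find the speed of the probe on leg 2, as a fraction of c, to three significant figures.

β = 0.900

Leg 1: γ = 1/√(1 − 0.577²) = 1/√0.6671 = 1.224; τ_1 = 18.72/1.224 = 15.29 years.
Leg 2: speed unknown; τ_2 = 66.74/γ_2.
Leg 3: β = 0.3784; γ = 1/√(1 − 0.3784²) = 1/√0.8568 = 1.080; τ_3 = 21.96/1.080 = 20.33 years.
Total proper time: 15.29 + τ_2 + 20.33 = 64.71, so τ_2 = 64.71 − 35.62 = 29.09 years.
γ_2 = 66.74/29.09 = 2.294; β = √(1 − 1/γ²) = √0.8100.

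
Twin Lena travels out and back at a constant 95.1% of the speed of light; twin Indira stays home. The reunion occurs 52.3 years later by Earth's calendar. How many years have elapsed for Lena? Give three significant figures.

τ = 16.2 years

β = 0.951; γ = 1/√(1 − 0.951²) = 1/√0.09560 = 3.234
Lena's clock measures proper time along the trip: τ = Δt/γ = 52.3/3.234 years.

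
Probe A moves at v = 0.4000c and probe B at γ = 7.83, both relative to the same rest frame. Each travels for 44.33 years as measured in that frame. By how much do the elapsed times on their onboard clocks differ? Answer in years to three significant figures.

|τ_A − τ_B| = 35.0 years

A: γ = 1/√(1 − 0.4000²) = 1/√0.8400 = 1.091; τ_A = 44.33/1.091 = 40.63 years.
B: γ = 7.83; τ_B = 44.33/7.830 = 5.662 years.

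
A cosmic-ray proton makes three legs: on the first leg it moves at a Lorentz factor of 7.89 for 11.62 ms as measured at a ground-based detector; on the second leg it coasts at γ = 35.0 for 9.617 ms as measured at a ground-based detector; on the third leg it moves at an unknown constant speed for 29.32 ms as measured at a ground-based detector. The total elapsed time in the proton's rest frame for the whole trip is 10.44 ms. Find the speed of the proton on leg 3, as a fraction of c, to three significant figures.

β = 0.955

Leg 1: γ = 7.89; τ_1 = 11.62/7.890 = 1.473 ms.
Leg 2: γ = 35.0; τ_2 = 9.617/35.00 = 0.2748 ms.
Leg 3: speed unknown; τ_3 = 29.32/γ_3.
Total proper time: 1.473 + 0.2748 + τ_3 = 10.44, so τ_3 = 10.44 − 1.748 = 8.692 ms.
γ_3 = 29.32/8.692 = 3.373; β = √(1 − 1/γ²) = √0.9121.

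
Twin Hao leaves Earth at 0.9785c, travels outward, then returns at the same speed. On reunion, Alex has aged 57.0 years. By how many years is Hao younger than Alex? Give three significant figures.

γ = 1/√(1 − 0.9785²) = 1/√0.04254 = 4.849
Hao's elapsed proper time: τ = 57.0/4.849 = 11.76 years.
Age gap = Δt − τ = 57.0 − 11.76 years.

Δt − τ = 45.2 years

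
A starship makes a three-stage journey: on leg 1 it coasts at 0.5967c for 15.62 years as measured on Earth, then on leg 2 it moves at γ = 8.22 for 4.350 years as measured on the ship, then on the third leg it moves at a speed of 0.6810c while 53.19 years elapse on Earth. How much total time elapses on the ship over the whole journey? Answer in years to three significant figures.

Leg 1: γ = 1/√(1 − 0.5967²) = 1/√0.6439 = 1.246; τ_1 = 15.62/1.246 = 12.53 years.
Leg 2: 4.350 years is already measured on the ship.
Leg 3: γ = 1/√(1 − 0.6810²) = 1/√0.5362 = 1.366; τ_3 = 53.19/1.366 = 38.95 years.
Total: 12.53 + 4.350 + 38.95 years.

τ = 55.8 years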